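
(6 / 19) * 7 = 42 / 19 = 2.21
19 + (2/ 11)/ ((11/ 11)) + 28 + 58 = 1157/ 11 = 105.18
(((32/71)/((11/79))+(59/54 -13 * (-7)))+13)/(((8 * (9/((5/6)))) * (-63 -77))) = -4568687/510136704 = -0.01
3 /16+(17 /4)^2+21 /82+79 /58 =94493 /4756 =19.87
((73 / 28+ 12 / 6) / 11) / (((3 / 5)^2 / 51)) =18275 / 308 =59.33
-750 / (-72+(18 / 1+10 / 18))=14.03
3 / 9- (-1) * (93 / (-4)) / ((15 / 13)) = -1189 / 60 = -19.82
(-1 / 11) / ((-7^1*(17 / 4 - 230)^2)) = 16 / 62786493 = 0.00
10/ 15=0.67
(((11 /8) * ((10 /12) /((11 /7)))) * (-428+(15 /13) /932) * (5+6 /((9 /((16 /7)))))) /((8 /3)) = -3552158605 /4652544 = -763.49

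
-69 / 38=-1.82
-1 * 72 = -72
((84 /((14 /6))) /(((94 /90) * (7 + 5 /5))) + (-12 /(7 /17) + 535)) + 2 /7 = 335877 /658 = 510.45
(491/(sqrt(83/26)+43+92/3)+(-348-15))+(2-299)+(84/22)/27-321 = -122399878553/125642781-4419 * sqrt(2158)/1269119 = -974.35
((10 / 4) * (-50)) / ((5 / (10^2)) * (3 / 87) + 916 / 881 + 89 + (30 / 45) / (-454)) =-43497172500 / 31331877481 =-1.39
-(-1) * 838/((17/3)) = 2514/17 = 147.88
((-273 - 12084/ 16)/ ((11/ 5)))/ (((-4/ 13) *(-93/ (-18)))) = 802035/ 2728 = 294.00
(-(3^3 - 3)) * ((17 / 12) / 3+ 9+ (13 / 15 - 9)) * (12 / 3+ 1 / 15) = -29402 / 225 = -130.68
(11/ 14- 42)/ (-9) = 577/ 126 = 4.58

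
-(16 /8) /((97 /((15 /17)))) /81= -10 /44523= -0.00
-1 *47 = -47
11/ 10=1.10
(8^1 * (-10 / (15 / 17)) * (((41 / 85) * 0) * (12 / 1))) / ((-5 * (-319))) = 0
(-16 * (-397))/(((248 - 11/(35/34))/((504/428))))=14006160/444371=31.52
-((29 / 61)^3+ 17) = -17.11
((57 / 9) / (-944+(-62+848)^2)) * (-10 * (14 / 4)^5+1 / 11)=-5854337 / 108565952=-0.05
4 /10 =2 /5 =0.40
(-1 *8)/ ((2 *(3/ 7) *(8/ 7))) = -49/ 6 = -8.17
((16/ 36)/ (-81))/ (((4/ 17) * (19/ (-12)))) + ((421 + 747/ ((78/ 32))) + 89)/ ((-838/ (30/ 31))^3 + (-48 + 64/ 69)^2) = 1024699503006640234/ 69580022882412300921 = 0.01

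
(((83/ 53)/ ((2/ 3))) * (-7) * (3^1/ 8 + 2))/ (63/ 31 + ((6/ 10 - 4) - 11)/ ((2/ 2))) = 1711045/ 541872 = 3.16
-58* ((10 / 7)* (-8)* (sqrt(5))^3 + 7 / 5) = -406 / 5 + 23200* sqrt(5) / 7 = 7329.77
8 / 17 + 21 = 365 / 17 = 21.47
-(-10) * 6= 60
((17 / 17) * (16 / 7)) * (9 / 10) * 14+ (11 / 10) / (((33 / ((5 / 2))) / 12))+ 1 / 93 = 13862 / 465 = 29.81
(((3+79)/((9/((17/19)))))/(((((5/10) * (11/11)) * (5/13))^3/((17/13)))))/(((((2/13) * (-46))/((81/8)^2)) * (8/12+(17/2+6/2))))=-56932537311/31901000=-1784.66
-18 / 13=-1.38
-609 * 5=-3045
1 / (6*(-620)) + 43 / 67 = 159893 / 249240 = 0.64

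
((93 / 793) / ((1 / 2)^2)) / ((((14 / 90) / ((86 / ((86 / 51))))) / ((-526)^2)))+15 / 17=4015559343345 / 94367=42552580.28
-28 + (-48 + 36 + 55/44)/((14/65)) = -4363/56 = -77.91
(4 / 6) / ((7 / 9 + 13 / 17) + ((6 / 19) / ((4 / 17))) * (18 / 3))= 1938 / 27893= 0.07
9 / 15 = 3 / 5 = 0.60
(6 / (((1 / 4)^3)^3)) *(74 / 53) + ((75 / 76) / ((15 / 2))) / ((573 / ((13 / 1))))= 2534318017909 / 1154022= 2196074.27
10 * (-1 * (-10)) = 100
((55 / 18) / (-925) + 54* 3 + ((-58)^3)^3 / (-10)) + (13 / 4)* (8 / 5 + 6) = 1236705180151191362 / 1665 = 742765873964679.50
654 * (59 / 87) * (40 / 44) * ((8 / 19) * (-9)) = -1527.91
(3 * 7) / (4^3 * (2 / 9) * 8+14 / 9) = 63 / 346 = 0.18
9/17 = 0.53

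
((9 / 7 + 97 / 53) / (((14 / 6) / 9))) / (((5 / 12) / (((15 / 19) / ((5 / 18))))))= 20225376 / 246715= 81.98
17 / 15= 1.13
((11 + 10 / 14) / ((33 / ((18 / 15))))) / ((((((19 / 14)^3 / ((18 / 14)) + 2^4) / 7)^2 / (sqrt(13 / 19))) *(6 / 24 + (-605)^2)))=57155632128 *sqrt(247) / 6131839728564320705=0.00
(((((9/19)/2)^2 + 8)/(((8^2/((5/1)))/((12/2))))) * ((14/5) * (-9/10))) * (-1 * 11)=24185007/231040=104.68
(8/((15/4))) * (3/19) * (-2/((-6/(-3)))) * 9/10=-144/475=-0.30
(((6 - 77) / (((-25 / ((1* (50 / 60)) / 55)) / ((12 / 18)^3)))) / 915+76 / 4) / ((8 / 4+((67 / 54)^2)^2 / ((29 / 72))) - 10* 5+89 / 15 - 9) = -5457917834946 / 12979165061225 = -0.42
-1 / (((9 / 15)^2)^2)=-625 / 81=-7.72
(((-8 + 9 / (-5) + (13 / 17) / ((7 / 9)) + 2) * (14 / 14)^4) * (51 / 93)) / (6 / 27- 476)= 18252 / 2322985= 0.01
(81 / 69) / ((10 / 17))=459 / 230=2.00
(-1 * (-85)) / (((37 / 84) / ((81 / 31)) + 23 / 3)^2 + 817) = 231472080 / 2392035329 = 0.10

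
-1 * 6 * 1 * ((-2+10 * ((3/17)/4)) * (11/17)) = 6.05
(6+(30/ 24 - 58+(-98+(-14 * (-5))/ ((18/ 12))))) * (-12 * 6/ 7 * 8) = 8400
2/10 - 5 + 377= 1861/5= 372.20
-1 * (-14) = 14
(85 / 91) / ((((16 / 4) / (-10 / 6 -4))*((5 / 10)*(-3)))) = 1445 / 1638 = 0.88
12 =12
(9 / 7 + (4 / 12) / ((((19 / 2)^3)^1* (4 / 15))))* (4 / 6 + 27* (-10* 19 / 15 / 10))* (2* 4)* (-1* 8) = 1989497792 / 720195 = 2762.44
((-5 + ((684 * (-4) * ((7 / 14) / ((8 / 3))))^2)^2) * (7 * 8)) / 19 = 3878443663136 / 19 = 204128613849.26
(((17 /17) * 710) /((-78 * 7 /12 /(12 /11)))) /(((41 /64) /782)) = -852817920 /41041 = -20779.66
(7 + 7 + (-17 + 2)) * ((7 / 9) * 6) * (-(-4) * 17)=-952 / 3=-317.33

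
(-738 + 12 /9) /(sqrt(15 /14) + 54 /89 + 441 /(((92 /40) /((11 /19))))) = -580413932447440 /87931928481427 + 3342990642290*sqrt(210) /791387356332843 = -6.54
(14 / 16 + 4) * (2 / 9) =13 / 12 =1.08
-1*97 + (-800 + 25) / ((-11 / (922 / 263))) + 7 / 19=150.36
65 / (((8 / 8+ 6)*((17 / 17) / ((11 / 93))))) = 715 / 651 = 1.10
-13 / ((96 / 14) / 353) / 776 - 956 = -35641211 / 37248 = -956.86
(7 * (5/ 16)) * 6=105/ 8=13.12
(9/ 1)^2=81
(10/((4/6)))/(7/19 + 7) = 2.04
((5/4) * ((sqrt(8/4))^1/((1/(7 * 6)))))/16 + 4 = 4 + 105 * sqrt(2)/32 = 8.64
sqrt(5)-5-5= -7.76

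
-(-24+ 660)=-636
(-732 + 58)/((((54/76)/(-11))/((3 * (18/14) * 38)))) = 10705816/7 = 1529402.29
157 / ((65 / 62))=9734 / 65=149.75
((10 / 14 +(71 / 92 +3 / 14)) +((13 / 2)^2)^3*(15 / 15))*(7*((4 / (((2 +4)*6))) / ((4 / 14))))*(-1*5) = -27199681915 / 26496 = -1026558.04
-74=-74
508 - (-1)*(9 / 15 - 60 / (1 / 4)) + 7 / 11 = 14808 / 55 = 269.24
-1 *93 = -93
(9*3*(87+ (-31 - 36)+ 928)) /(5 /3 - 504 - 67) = -19197 /427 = -44.96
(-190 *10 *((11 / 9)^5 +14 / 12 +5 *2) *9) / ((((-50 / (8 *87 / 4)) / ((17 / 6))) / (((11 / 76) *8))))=17796800098 / 6561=2712513.35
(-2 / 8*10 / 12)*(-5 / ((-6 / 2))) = -25 / 72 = -0.35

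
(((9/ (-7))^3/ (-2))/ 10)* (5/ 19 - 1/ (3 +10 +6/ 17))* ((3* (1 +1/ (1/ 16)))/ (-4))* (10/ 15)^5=-35496/ 1056685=-0.03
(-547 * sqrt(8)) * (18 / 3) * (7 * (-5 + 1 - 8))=551376 * sqrt(2)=779763.42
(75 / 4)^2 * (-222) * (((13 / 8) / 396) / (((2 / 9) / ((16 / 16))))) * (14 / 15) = -3787875 / 2816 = -1345.13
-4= -4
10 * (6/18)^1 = 3.33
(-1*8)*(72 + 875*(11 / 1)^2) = -847576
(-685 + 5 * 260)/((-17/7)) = -4305/17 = -253.24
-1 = -1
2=2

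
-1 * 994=-994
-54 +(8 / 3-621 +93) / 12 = -880 / 9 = -97.78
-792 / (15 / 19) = -5016 / 5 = -1003.20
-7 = -7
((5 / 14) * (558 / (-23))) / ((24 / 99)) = -46035 / 1288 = -35.74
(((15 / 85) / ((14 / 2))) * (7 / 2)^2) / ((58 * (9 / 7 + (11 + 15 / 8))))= 147 / 390949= 0.00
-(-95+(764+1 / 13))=-8698 / 13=-669.08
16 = 16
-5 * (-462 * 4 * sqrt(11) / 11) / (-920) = -21 * sqrt(11) / 23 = -3.03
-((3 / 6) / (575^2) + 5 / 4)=-1653127 / 1322500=-1.25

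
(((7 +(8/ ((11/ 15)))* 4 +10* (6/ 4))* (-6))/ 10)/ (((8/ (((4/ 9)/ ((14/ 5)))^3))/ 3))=-18050/ 305613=-0.06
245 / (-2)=-245 / 2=-122.50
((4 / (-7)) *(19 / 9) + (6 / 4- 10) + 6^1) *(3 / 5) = -467 / 210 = -2.22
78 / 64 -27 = -825 / 32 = -25.78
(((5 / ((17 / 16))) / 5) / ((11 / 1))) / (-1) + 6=1106 / 187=5.91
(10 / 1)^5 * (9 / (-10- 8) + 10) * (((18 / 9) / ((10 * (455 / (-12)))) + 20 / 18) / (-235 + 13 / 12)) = -3441584000 / 766311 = -4491.11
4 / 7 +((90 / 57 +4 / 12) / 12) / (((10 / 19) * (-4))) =4997 / 10080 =0.50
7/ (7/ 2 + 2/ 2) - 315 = -2821/ 9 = -313.44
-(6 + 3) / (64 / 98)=-441 / 32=-13.78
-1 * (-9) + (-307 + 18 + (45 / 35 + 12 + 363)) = 674 / 7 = 96.29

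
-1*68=-68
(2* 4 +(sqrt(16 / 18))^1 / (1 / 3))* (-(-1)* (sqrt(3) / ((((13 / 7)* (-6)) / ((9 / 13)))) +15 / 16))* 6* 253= 2277* (845 - 56* sqrt(3))* (sqrt(2) +4) / 676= 13641.32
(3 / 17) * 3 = 9 / 17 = 0.53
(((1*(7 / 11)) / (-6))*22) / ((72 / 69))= -161 / 72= -2.24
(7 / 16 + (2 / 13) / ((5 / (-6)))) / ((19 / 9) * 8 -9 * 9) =-2367 / 600080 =-0.00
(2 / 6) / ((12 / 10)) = 5 / 18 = 0.28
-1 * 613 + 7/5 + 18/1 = -2968/5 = -593.60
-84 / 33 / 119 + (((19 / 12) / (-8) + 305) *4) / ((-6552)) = -6100799 / 29405376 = -0.21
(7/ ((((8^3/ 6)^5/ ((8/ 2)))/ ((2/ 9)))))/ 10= 189/ 1374389534720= 0.00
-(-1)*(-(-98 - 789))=887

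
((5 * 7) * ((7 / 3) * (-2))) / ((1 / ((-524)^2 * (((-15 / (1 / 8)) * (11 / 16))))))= 3699911600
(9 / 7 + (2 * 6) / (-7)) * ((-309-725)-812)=5538 / 7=791.14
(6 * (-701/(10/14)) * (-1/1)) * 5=29442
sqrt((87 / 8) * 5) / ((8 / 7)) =7 * sqrt(870) / 32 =6.45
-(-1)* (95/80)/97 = 19/1552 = 0.01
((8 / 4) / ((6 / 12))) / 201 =4 / 201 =0.02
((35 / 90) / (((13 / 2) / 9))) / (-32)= -7 / 416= -0.02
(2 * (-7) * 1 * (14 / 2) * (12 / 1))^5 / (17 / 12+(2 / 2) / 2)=-26990930365120512 / 23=-1173518711526978.78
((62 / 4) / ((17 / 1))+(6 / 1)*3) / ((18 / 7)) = 4501 / 612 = 7.35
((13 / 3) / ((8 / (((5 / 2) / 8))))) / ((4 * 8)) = 65 / 12288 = 0.01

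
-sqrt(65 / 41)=-sqrt(2665) / 41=-1.26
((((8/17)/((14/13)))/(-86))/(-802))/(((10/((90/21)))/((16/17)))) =624/244178123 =0.00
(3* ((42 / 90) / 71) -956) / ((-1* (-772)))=-339373 / 274060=-1.24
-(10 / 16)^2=-25 / 64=-0.39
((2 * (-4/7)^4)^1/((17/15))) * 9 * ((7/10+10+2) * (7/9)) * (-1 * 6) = -585216/5831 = -100.36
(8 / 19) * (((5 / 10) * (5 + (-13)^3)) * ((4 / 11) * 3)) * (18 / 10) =-946944 / 1045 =-906.17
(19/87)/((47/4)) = 76/4089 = 0.02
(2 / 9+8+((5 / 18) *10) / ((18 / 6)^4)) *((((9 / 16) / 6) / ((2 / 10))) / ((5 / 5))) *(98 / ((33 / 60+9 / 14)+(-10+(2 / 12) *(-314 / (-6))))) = -51612925 / 11556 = -4466.33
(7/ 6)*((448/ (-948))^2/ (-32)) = -1372/ 168507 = -0.01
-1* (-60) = 60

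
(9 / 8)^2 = 81 / 64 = 1.27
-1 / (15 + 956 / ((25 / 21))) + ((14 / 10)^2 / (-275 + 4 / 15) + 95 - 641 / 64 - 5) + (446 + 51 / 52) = 14211572812217 / 26969142720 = 526.96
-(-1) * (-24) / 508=-6 / 127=-0.05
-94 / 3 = -31.33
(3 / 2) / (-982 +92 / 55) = -165 / 107836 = -0.00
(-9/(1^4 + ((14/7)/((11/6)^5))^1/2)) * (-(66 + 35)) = 146395359/168827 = 867.13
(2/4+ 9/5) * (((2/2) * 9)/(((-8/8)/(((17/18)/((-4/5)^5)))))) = 244375/4096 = 59.66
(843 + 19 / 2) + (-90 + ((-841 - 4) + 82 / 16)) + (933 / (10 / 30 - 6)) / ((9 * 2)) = -11767 / 136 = -86.52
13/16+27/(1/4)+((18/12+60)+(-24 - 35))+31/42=37649/336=112.05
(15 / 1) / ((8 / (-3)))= -45 / 8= -5.62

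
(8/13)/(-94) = -4/611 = -0.01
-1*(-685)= 685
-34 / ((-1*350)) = 17 / 175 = 0.10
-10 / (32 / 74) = -185 / 8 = -23.12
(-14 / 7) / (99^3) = -2 / 970299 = -0.00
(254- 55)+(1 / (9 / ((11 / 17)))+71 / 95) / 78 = 8677853 / 43605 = 199.01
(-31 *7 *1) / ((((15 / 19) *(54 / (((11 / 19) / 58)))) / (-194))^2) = -247052113 / 551780100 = -0.45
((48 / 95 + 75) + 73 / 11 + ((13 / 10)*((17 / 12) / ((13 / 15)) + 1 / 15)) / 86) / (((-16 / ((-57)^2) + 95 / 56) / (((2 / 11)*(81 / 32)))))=22.36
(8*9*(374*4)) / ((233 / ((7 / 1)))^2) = 5277888 / 54289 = 97.22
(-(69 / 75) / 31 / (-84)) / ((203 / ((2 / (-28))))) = -23 / 185014200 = -0.00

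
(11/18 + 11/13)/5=341/1170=0.29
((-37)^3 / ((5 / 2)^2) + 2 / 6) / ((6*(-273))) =607811 / 122850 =4.95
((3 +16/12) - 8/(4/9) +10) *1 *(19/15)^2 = -3971/675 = -5.88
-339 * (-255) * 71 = 6137595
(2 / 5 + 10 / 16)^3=68921 / 64000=1.08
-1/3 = -0.33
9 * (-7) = -63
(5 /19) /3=0.09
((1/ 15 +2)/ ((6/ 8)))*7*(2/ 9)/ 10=868/ 2025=0.43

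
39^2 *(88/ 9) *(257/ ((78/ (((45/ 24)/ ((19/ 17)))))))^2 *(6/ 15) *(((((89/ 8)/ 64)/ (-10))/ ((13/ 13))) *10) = -93436548095/ 2957312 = -31595.09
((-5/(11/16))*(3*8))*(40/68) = -19200/187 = -102.67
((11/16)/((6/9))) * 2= 33/16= 2.06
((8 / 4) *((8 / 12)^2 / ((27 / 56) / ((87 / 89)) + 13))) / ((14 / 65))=60320 / 197217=0.31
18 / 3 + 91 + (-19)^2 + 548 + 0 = 1006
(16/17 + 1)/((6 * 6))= 11/204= 0.05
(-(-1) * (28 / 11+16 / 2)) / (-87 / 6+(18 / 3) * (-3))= -232 / 715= -0.32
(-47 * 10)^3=-103823000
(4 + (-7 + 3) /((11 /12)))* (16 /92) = -16 /253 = -0.06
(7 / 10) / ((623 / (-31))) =-31 / 890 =-0.03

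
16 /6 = 8 /3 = 2.67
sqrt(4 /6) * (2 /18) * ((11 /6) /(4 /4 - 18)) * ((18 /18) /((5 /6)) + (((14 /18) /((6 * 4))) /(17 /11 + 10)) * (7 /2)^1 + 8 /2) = -15720749 * sqrt(6) /755477280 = -0.05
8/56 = 1/7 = 0.14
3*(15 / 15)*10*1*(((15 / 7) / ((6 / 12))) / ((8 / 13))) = 208.93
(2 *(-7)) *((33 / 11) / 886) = -0.05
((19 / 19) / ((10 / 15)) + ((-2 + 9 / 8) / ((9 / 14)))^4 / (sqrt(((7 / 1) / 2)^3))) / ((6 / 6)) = 117649*sqrt(14) / 839808 + 3 / 2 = 2.02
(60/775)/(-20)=-3/775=-0.00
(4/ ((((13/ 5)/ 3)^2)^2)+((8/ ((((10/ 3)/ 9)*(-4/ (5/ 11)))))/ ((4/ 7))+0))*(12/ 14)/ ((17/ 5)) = 52679565/ 74772698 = 0.70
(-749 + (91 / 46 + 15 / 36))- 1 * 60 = -806.61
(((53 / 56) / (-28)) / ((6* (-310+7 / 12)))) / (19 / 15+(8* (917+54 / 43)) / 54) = 307665 / 2320214906576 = 0.00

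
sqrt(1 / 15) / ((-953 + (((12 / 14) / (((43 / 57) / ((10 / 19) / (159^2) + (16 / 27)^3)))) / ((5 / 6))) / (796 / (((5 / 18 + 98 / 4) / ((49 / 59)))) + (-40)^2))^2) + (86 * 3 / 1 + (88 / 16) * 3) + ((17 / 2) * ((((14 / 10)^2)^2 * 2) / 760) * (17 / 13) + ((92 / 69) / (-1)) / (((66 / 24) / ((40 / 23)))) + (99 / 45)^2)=18127528246201869928309627456335 * sqrt(15) / 246953674107044109895992086979735091489 + 1305792357251 / 4686825000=278.61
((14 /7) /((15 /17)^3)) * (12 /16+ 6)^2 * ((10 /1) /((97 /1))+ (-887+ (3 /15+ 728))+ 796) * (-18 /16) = -92253066507 /970000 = -95106.25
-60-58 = -118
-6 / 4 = -3 / 2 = -1.50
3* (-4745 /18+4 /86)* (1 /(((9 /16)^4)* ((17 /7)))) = -46792474624 /14388273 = -3252.13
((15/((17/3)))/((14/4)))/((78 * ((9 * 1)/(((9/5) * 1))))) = 3/1547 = 0.00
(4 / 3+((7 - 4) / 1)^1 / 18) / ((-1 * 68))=-3 / 136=-0.02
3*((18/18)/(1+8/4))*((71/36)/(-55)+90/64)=21707/15840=1.37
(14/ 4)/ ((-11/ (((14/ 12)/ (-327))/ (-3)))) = -49/ 129492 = -0.00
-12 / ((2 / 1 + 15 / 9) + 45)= -18 / 73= -0.25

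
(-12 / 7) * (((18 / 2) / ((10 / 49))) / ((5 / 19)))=-7182 / 25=-287.28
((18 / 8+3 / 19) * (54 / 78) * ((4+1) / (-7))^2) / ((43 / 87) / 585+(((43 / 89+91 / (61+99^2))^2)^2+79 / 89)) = 23918029779069730950450801880500 / 26638715557889515486799001355453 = 0.90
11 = 11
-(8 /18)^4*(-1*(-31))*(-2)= 15872 /6561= 2.42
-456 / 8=-57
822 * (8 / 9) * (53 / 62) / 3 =58088 / 279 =208.20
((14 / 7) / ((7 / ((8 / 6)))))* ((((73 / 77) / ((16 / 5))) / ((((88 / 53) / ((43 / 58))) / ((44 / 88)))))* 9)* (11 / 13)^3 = 27450555 / 199803968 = 0.14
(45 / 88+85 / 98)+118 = 514761 / 4312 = 119.38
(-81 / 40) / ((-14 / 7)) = 81 / 80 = 1.01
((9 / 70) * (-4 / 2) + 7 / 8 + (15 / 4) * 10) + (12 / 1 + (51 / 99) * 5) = 486889 / 9240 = 52.69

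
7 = 7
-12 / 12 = -1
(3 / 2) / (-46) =-0.03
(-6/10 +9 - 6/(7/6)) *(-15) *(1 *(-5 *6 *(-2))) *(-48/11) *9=115125.19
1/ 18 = 0.06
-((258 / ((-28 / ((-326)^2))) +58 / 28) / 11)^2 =-1553326005625 / 196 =-7925132681.76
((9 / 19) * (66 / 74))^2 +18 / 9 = 1076627 / 494209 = 2.18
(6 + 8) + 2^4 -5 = 25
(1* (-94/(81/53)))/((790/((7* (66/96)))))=-191807/511920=-0.37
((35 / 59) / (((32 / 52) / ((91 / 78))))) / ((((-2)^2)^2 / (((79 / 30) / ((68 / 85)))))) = 251615 / 1087488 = 0.23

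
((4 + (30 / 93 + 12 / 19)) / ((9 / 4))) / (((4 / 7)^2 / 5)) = 357455 / 10602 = 33.72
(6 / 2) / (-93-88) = -3 / 181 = -0.02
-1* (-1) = 1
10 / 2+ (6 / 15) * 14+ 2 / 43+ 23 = 7234 / 215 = 33.65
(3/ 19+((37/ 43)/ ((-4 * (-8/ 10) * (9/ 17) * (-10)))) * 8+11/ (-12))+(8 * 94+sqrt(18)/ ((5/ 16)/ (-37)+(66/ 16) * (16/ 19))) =33744 * sqrt(2)/ 38977+5520889/ 7353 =752.06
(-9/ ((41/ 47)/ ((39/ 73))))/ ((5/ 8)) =-131976/ 14965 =-8.82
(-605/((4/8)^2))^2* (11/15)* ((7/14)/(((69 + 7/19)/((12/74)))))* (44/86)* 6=16156636320/1048469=15409.74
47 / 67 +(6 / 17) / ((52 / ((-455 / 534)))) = 282099 / 405484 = 0.70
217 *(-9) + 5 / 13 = -25384 / 13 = -1952.62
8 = 8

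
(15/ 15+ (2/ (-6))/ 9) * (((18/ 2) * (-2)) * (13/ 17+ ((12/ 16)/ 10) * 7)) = -11401/ 510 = -22.35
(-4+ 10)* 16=96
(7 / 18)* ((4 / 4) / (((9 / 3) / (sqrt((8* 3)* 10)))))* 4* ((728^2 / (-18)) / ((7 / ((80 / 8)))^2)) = -30284800* sqrt(15) / 243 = -482685.29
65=65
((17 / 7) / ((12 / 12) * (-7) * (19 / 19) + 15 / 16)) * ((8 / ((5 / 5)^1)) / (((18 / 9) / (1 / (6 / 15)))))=-4.01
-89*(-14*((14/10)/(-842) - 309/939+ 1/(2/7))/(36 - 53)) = -2601793782/11200705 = -232.29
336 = 336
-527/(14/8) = -2108/7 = -301.14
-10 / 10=-1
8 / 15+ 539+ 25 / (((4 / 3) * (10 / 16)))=8543 / 15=569.53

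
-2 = -2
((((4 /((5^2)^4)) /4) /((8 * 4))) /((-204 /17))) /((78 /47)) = -47 /11700000000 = -0.00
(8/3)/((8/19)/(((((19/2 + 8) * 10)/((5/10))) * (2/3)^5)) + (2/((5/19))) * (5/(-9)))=-638400/1008613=-0.63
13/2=6.50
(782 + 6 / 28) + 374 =16187 / 14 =1156.21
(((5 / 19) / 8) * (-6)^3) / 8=-135 / 152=-0.89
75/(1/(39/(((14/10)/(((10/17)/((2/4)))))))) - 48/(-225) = 21939404/8925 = 2458.20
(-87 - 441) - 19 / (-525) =-277181 / 525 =-527.96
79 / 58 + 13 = 833 / 58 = 14.36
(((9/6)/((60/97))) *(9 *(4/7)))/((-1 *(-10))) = 873/700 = 1.25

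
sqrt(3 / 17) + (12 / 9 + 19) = sqrt(51) / 17 + 61 / 3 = 20.75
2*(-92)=-184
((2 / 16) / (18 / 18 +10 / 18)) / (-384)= -0.00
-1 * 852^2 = -725904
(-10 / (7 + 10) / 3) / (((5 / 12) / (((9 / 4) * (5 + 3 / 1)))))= -144 / 17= -8.47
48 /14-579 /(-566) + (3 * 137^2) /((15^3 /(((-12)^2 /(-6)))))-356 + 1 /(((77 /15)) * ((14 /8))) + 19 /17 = -1460044744591 /1944846750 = -750.72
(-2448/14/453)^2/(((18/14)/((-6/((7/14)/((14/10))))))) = -221952/114005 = -1.95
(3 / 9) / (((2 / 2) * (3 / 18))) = 2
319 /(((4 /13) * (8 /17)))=2203.09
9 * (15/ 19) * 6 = 810/ 19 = 42.63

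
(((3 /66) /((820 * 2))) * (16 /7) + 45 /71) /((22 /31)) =11011138 /12328085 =0.89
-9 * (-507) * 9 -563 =40504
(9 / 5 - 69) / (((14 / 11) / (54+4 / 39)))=-37136 / 13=-2856.62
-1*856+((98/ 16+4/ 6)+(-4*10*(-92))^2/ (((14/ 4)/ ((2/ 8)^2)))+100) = 40501333/ 168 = 241079.36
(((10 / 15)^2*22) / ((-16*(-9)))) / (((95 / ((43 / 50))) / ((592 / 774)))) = 814 / 1731375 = 0.00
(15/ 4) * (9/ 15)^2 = 27/ 20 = 1.35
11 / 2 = 5.50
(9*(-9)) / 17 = -81 / 17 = -4.76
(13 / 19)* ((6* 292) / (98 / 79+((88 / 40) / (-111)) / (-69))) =966.10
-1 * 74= -74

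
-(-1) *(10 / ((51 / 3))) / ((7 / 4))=40 / 119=0.34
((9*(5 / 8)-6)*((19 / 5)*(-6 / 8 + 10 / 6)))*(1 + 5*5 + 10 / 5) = -1463 / 40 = -36.58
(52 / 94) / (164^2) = 13 / 632056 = 0.00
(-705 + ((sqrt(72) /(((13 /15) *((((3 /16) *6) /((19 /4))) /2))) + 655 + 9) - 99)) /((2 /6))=-420 + 2280 *sqrt(2) /13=-171.97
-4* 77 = -308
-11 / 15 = -0.73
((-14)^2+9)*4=820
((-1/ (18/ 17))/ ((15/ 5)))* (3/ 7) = -17/ 126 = -0.13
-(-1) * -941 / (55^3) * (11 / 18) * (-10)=941 / 27225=0.03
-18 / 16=-9 / 8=-1.12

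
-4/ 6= -2/ 3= -0.67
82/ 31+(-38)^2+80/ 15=135034/ 93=1451.98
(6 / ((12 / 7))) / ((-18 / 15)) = -35 / 12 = -2.92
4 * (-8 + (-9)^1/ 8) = -73/ 2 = -36.50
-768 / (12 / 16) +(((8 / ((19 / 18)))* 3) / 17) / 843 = -92941168 / 90763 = -1024.00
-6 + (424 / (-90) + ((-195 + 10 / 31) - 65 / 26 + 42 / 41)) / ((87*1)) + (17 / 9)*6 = 30100111 / 9951930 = 3.02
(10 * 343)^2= 11764900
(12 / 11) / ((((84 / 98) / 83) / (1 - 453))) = -47747.64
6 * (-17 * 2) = -204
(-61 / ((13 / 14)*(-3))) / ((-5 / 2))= -1708 / 195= -8.76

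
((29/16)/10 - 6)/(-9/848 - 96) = 7049/116310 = 0.06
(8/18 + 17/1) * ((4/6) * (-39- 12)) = -5338/9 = -593.11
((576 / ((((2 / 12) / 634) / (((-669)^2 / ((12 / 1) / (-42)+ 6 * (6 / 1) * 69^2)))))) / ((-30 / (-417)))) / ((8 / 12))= 119294749.14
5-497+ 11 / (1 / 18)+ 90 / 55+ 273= -213 / 11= -19.36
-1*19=-19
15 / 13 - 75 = -73.85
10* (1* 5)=50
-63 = -63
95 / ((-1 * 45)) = -19 / 9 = -2.11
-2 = -2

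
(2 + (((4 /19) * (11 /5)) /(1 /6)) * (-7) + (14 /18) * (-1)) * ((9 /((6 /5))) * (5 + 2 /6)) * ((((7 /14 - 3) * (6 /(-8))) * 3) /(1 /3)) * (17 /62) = -3974685 /1178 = -3374.10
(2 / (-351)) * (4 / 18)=-4 / 3159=-0.00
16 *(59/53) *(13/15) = 12272/795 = 15.44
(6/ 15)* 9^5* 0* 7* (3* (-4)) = 0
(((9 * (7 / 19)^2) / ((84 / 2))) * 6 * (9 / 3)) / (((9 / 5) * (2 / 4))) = 210 / 361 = 0.58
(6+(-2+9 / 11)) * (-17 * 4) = -3604 / 11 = -327.64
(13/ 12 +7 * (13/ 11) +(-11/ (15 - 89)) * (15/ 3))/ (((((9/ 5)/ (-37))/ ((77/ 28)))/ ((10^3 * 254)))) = -3915171875/ 27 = -145006365.74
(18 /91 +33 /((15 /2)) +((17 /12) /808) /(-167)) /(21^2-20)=3387425609 /310171985760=0.01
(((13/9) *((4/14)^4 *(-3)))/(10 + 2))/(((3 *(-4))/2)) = 26/64827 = 0.00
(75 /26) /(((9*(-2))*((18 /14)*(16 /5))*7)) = -125 /22464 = -0.01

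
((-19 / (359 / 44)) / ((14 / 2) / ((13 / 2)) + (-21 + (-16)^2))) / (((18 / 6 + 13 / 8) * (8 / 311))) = -307268 / 3705957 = -0.08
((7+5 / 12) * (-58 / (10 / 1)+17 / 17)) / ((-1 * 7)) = 178 / 35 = 5.09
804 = 804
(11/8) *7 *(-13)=-1001/8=-125.12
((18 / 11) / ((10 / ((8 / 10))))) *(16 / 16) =36 / 275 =0.13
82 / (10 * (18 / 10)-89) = -82 / 71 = -1.15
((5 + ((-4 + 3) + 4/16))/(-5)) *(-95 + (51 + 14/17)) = 367/10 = 36.70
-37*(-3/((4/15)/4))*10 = 16650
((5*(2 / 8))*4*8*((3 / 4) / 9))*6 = 20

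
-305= -305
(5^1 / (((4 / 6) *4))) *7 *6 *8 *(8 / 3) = 1680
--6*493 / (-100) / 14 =-1479 / 700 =-2.11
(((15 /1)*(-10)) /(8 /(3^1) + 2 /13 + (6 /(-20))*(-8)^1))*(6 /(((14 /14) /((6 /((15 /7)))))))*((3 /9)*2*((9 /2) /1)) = -737100 /509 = -1448.13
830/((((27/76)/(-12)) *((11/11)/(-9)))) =252320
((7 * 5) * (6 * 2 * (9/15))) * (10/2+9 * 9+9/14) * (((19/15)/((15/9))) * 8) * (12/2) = 19912608/25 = 796504.32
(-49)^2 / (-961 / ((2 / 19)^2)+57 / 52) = -31213 / 1127479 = -0.03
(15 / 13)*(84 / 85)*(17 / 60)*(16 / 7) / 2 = 24 / 65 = 0.37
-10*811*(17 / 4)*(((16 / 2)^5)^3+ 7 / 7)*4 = -4850869379887405710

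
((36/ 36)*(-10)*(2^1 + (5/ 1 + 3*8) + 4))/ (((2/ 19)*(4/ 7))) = -23275/ 4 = -5818.75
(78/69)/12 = 13/138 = 0.09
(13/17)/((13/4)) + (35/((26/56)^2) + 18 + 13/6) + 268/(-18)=8681743/51714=167.88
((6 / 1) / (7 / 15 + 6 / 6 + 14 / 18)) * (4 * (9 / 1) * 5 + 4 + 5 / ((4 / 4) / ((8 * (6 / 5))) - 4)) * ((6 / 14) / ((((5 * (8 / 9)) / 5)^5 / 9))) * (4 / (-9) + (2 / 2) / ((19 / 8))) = -102140302995 / 1286129152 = -79.42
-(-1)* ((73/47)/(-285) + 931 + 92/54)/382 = 56220719/23026005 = 2.44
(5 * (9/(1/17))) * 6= 4590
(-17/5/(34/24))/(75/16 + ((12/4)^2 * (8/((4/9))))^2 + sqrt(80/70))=-564451776/6173382605195 + 6144 * sqrt(14)/6173382605195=-0.00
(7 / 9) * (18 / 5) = 14 / 5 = 2.80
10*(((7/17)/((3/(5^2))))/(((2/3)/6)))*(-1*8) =-42000/17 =-2470.59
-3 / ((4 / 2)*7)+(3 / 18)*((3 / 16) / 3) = -137 / 672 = -0.20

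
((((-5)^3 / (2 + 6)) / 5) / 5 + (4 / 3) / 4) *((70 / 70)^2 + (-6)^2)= -259 / 24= -10.79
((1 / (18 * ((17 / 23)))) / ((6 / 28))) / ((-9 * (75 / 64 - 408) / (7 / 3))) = 72128 / 322676541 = 0.00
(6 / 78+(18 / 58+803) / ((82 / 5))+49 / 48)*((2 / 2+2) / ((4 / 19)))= 705968275 / 989248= 713.64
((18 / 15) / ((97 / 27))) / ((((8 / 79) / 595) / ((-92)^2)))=1611293796 / 97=16611276.25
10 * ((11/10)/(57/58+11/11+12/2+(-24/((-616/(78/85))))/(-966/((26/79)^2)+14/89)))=1120247515390850/812969183617321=1.38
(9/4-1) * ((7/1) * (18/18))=35/4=8.75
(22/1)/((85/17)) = 4.40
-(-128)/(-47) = -128/47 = -2.72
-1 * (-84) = 84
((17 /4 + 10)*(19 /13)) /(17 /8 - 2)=2166 /13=166.62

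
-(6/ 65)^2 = -36/ 4225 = -0.01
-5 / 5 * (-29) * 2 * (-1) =-58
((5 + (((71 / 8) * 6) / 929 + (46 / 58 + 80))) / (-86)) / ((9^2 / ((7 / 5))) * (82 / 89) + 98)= -5763737455 / 873610849856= -0.01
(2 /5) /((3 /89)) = 178 /15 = 11.87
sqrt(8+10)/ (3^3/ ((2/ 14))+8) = 3*sqrt(2)/ 197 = 0.02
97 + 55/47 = 4614/47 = 98.17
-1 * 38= -38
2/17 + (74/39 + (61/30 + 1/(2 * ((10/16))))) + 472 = 210767/442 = 476.85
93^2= 8649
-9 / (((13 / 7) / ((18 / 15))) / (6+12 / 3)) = -756 / 13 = -58.15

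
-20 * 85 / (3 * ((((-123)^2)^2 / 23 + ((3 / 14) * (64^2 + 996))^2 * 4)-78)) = -1915900 / 49747648653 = -0.00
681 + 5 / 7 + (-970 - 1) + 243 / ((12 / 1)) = -7533 / 28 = -269.04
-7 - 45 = -52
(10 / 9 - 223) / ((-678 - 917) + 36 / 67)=133799 / 961461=0.14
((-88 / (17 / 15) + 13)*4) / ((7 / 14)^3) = -35168 / 17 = -2068.71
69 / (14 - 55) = -69 / 41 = -1.68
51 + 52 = 103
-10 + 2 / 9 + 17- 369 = -3256 / 9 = -361.78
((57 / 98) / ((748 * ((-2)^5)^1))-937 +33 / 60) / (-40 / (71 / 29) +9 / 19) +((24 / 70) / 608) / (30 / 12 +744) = 420298292237214207 / 7120248187162880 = 59.03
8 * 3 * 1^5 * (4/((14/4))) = 27.43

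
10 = 10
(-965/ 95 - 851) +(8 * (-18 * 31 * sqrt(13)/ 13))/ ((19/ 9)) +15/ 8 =-1445.75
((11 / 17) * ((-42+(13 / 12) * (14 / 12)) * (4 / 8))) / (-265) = 32263 / 648720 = 0.05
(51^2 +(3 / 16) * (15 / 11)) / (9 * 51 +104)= 457821 / 99088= 4.62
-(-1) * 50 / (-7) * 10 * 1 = -500 / 7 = -71.43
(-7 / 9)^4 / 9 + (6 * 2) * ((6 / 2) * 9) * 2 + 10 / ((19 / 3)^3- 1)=130725150263 / 201711384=648.08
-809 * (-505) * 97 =39628865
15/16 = 0.94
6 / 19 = 0.32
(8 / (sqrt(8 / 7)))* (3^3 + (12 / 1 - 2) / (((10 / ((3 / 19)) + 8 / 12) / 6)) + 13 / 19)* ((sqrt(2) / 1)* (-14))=-4240.65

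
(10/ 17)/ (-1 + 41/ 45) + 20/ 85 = -217/ 34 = -6.38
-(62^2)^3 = -56800235584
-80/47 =-1.70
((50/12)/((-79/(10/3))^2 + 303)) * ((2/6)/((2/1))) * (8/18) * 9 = 2500/778221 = 0.00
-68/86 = -34/43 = -0.79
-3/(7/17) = -51/7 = -7.29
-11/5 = -2.20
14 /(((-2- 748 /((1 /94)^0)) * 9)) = -7 /3375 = -0.00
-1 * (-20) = 20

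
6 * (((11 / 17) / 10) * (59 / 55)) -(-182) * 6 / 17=27477 / 425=64.65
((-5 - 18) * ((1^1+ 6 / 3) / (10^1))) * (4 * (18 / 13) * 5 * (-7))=17388 / 13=1337.54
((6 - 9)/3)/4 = -1/4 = -0.25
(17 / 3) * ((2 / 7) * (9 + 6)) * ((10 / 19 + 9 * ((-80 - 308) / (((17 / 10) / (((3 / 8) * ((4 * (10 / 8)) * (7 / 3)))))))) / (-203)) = 1075.06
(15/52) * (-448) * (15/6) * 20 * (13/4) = -21000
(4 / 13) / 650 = 2 / 4225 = 0.00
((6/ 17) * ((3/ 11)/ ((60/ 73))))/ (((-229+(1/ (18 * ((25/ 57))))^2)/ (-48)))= 23652000/ 963449993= 0.02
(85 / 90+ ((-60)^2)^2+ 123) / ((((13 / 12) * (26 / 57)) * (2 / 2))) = 340950953 / 13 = 26226996.38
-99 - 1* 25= -124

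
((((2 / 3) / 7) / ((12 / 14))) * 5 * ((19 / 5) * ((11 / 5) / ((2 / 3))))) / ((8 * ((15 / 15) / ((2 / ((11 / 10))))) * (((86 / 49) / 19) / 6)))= 17689 / 172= 102.84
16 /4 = 4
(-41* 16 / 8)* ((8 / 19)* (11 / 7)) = -7216 / 133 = -54.26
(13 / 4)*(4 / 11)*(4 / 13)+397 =4371 / 11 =397.36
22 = 22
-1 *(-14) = 14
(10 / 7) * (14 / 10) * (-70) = -140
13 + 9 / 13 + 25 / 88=15989 / 1144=13.98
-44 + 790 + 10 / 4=1497 / 2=748.50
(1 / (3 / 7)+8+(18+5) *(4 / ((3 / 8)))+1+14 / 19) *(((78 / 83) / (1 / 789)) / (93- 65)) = 10749336 / 1577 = 6816.32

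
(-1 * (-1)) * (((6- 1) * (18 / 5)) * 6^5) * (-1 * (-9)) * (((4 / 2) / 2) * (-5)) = -6298560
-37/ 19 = -1.95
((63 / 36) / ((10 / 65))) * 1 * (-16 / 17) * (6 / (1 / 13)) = -14196 / 17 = -835.06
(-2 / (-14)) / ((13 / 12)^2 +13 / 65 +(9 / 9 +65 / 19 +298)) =13680 / 29091377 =0.00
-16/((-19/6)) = 96/19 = 5.05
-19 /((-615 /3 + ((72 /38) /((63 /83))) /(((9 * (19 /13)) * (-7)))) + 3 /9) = 0.09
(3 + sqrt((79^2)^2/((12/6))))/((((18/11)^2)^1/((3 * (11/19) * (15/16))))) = 6655/3648 + 41533855 * sqrt(2)/21888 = 2685.38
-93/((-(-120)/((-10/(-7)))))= -31/28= -1.11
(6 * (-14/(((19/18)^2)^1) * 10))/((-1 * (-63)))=-4320/361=-11.97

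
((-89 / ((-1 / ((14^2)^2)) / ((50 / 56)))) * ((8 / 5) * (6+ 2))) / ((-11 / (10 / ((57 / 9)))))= -5608788.52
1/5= 0.20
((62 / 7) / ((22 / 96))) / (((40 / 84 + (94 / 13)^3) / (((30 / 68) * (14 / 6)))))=171629640 / 1632905879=0.11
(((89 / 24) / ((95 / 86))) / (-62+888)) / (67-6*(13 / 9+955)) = -3827 / 5340668200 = -0.00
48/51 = 16/17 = 0.94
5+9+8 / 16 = 29 / 2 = 14.50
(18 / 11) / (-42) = -3 / 77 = -0.04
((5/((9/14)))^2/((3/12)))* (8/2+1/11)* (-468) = -5096000/11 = -463272.73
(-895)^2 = 801025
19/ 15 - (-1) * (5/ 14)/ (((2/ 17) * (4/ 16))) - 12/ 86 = 13.27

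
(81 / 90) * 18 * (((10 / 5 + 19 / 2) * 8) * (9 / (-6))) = -11178 / 5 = -2235.60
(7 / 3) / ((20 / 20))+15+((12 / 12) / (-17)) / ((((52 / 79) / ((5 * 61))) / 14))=-483011 / 1326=-364.26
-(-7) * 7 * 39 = 1911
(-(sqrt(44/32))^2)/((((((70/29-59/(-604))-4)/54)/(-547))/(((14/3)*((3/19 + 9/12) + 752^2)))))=-7926892478562673/110086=-72006363012.21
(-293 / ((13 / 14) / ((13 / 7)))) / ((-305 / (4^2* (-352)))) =-3300352 / 305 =-10820.83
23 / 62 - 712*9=-6407.63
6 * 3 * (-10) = -180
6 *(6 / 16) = 9 / 4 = 2.25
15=15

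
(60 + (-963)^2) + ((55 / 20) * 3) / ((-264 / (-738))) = 14839233 / 16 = 927452.06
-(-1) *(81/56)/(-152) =-81/8512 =-0.01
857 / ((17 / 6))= 5142 / 17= 302.47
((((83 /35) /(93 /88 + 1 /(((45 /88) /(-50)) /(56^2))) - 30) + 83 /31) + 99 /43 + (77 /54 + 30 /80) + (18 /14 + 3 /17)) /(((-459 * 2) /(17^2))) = 6.85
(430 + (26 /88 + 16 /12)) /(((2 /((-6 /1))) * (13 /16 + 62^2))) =-227900 /676687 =-0.34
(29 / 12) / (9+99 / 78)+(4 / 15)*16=36061 / 8010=4.50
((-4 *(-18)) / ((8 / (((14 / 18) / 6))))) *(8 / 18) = 14 / 27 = 0.52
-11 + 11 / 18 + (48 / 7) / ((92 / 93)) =-10019 / 2898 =-3.46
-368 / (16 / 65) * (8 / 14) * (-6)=35880 / 7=5125.71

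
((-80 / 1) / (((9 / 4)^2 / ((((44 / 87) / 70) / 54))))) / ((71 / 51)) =-47872 / 31521231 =-0.00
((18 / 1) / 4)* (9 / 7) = 81 / 14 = 5.79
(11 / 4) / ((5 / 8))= 22 / 5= 4.40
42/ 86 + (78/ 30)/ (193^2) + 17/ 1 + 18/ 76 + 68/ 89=500780985193/ 27084865370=18.49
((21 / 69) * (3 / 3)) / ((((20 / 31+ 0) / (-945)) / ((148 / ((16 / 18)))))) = -74224.61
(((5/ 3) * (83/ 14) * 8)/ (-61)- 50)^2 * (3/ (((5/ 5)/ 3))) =4317804100/ 182329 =23681.39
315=315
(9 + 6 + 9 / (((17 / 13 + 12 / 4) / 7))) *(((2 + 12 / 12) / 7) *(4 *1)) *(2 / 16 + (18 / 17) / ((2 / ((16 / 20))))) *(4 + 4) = 265203 / 1190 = 222.86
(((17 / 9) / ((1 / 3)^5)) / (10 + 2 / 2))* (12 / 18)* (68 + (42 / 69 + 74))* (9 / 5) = 1806624 / 253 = 7140.81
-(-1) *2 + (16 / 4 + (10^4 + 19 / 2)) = 20031 / 2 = 10015.50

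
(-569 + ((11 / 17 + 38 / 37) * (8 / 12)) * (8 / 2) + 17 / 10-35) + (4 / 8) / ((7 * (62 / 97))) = -1631702893 / 2729860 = -597.72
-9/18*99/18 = -11/4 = -2.75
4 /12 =1 /3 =0.33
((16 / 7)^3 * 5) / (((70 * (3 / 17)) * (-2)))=-17408 / 7203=-2.42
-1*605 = -605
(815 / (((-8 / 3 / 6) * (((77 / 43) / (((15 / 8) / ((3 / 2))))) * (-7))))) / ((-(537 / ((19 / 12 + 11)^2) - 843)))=2397183135 / 11006474864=0.22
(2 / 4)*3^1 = 3 / 2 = 1.50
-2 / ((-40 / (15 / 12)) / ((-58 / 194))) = -29 / 1552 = -0.02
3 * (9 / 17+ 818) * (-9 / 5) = -75141 / 17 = -4420.06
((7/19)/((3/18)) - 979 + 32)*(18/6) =-53853/19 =-2834.37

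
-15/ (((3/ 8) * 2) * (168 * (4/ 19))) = -95/ 168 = -0.57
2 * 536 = 1072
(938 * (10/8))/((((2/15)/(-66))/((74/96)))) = -14316225/32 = -447382.03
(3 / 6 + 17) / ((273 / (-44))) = -110 / 39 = -2.82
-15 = -15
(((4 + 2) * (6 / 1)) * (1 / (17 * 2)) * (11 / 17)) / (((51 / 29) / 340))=38280 / 289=132.46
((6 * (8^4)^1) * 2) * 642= 31555584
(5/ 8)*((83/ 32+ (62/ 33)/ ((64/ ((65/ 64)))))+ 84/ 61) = 82465135/ 32980992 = 2.50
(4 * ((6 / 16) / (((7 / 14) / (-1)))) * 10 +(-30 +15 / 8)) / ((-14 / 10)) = 41.52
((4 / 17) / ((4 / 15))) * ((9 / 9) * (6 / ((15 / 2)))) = 12 / 17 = 0.71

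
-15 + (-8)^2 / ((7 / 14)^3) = 497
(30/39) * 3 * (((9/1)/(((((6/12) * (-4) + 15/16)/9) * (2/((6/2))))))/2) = -29160/221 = -131.95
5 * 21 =105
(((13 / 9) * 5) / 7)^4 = 17850625 / 15752961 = 1.13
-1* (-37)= 37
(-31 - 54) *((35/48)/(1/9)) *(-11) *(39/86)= 3828825/1376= 2782.58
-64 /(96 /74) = -148 /3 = -49.33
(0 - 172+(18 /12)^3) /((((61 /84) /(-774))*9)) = 1218147 /61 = 19969.62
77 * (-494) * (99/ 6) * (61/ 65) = -2945019/ 5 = -589003.80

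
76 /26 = 38 /13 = 2.92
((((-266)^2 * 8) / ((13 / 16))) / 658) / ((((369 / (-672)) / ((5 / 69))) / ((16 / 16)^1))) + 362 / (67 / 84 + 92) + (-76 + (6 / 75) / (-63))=-299676898999354 / 1414749588525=-211.82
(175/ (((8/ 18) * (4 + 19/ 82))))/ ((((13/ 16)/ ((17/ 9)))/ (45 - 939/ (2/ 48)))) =-21946717800/ 4511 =-4865155.80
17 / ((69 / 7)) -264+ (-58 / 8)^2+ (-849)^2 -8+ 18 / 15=3977626369 / 5520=720584.49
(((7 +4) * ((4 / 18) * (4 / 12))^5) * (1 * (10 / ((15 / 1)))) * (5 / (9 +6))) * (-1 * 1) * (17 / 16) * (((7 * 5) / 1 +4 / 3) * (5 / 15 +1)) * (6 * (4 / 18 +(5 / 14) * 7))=-15980272 / 3486784401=-0.00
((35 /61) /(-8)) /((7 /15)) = -75 /488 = -0.15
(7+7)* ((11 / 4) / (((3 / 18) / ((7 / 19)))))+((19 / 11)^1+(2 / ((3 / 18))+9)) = 22537 / 209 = 107.83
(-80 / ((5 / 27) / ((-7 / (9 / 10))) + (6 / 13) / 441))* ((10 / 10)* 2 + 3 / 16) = 222950 / 29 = 7687.93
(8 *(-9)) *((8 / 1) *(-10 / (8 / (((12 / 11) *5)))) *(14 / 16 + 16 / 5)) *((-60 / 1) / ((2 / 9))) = -4320981.82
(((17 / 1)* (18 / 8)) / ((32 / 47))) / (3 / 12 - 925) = -0.06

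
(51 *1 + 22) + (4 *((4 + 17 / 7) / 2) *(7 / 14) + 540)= 4336 / 7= 619.43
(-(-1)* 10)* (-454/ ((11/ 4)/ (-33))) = 54480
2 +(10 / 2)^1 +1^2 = 8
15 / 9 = 5 / 3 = 1.67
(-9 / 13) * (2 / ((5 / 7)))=-126 / 65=-1.94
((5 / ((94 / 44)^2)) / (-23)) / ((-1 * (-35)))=-484 / 355649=-0.00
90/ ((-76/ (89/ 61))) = -4005/ 2318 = -1.73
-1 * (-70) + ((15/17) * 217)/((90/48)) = 2926/17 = 172.12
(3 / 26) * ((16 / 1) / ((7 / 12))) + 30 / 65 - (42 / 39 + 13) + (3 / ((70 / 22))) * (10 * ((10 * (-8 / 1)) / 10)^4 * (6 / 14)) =10536447 / 637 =16540.73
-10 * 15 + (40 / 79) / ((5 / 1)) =-11842 / 79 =-149.90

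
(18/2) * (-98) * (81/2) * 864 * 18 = -555532992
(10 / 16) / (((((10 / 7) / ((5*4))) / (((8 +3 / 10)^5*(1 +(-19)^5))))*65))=-34137077303178549 / 2600000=-13129645116.61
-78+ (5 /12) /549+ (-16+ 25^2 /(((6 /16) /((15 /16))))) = 9674483 /6588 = 1468.50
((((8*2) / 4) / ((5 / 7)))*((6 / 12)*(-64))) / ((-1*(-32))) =-28 / 5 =-5.60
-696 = -696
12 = 12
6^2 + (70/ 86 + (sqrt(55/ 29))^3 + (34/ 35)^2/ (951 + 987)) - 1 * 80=-129663563/ 3002475 + 55 * sqrt(1595)/ 841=-40.57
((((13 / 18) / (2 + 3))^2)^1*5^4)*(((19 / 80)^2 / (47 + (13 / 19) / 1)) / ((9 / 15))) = 5795855 / 225441792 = 0.03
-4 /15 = -0.27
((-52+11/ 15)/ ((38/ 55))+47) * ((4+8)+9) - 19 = -22429/ 38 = -590.24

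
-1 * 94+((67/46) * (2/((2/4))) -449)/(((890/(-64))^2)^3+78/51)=-285407283415929196482/3036245716562470127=-94.00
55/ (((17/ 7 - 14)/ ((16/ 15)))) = -1232/ 243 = -5.07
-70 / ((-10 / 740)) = 5180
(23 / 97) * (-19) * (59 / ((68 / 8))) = -51566 / 1649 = -31.27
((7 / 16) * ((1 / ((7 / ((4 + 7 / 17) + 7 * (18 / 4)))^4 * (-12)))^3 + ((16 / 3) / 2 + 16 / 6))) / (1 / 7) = -1219925801449752123685902099996567305 / 2070849874467713926274343763968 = -589094.27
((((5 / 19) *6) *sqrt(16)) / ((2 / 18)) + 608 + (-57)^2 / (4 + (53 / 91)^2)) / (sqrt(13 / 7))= 965100067 *sqrt(91) / 8875451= 1037.30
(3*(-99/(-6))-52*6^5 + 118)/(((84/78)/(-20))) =52543985/7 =7506283.57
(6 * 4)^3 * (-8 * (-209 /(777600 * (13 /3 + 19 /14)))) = 5.22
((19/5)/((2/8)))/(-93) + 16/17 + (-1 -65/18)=-3.83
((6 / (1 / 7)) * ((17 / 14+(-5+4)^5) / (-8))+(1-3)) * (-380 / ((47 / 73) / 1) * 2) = 173375 / 47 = 3688.83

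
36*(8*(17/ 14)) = 2448/ 7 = 349.71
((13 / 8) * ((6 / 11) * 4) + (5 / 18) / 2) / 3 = 1459 / 1188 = 1.23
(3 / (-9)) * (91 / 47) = -91 / 141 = -0.65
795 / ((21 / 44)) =1665.71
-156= -156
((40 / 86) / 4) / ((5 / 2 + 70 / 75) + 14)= 150 / 22489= 0.01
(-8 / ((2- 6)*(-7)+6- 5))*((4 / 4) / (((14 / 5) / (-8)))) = 160 / 203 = 0.79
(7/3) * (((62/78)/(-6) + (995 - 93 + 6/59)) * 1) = 87168109/41418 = 2104.59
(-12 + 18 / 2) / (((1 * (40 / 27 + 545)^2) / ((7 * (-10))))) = 30618 / 43542005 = 0.00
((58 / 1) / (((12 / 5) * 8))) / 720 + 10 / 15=4637 / 6912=0.67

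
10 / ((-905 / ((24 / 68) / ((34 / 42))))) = -252 / 52309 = -0.00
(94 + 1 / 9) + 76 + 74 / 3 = 1753 / 9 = 194.78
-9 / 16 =-0.56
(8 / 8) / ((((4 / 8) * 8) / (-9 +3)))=-3 / 2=-1.50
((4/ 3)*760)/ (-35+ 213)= 5.69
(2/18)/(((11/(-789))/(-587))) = 154381/33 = 4678.21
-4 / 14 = -2 / 7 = -0.29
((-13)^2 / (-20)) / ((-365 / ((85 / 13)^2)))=289 / 292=0.99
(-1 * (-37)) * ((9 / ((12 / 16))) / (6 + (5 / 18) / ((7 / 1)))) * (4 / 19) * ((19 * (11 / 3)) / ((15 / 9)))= 2461536 / 3805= 646.92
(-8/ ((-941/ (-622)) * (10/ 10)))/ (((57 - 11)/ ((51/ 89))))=-0.07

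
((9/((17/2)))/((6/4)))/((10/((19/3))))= 0.45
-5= -5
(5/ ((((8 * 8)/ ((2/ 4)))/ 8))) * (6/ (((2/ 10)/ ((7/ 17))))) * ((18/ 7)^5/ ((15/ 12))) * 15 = 212576400/ 40817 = 5208.04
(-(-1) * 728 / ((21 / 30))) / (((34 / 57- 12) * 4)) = -22.80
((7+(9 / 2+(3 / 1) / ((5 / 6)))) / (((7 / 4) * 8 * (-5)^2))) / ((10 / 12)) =453 / 8750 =0.05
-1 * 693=-693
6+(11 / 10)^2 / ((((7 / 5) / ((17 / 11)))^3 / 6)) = 118971 / 7546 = 15.77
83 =83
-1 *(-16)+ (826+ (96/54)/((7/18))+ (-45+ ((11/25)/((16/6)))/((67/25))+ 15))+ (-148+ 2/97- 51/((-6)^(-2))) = -424848713/363944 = -1167.35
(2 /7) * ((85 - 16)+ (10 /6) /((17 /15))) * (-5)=-11980 /119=-100.67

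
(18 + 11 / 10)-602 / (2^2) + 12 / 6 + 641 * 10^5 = 320499353 / 5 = 64099870.60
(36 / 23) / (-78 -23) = -36 / 2323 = -0.02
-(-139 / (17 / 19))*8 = 21128 / 17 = 1242.82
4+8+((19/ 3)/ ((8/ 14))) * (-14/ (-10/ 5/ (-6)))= -907/ 2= -453.50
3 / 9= 1 / 3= 0.33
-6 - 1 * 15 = -21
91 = 91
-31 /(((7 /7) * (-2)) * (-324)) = -31 /648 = -0.05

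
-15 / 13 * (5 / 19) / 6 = -25 / 494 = -0.05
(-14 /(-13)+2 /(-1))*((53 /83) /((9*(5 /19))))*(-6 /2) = 4028 /5395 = 0.75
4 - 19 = -15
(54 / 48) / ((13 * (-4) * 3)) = -3 / 416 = -0.01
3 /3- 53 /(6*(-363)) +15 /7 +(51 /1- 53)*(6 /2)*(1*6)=-500569 /15246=-32.83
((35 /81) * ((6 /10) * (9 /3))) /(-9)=-7 /81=-0.09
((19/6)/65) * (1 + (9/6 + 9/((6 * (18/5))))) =133/936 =0.14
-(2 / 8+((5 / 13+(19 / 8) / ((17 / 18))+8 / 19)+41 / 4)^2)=-184.41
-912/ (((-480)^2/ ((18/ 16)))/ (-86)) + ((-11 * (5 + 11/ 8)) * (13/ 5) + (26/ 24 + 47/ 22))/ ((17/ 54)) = -40025199/ 70400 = -568.54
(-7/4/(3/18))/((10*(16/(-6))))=0.39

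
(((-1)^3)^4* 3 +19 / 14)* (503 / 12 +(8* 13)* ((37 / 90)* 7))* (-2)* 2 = -3746437 / 630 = -5946.73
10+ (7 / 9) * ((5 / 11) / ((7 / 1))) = 995 / 99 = 10.05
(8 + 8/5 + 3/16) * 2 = 783/40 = 19.58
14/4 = 7/2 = 3.50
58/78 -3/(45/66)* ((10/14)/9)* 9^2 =-7519/273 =-27.54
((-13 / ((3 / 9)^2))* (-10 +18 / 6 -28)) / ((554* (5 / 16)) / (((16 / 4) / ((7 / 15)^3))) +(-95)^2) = 88452000 / 195035011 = 0.45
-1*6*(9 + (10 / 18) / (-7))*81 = -30348 / 7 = -4335.43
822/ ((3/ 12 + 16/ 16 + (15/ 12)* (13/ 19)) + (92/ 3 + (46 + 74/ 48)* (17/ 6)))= 2248992/ 458207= 4.91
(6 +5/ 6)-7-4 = -25/ 6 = -4.17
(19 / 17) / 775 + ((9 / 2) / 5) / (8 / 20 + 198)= 0.01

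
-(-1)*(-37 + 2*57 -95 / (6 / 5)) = -13 / 6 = -2.17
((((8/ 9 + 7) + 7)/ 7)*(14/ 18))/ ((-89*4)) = -67/ 14418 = -0.00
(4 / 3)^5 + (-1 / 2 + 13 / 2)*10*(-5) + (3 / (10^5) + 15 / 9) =-7147099271 / 24300000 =-294.12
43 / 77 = 0.56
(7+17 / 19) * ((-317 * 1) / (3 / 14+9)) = -221900 / 817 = -271.60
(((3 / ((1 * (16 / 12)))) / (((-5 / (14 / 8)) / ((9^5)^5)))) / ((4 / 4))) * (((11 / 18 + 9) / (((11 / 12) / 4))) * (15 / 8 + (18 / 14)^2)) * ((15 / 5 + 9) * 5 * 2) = -10038129816457692382007980000.00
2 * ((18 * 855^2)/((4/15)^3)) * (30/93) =111024421875/248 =447679120.46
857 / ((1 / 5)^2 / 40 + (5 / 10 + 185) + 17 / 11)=9427000 / 2057511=4.58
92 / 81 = 1.14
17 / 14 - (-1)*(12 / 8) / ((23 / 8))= 559 / 322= 1.74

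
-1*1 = -1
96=96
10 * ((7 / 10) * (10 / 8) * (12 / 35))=3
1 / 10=0.10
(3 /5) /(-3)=-0.20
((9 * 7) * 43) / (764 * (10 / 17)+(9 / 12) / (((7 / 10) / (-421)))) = -644742 / 395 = -1632.26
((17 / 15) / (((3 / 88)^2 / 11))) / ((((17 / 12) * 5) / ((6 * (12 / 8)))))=340736 / 25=13629.44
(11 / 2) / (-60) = -11 / 120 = -0.09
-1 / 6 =-0.17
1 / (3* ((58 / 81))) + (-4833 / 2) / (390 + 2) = -129573 / 22736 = -5.70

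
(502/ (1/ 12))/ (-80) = -75.30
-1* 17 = -17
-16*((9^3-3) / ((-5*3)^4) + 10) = -2703872 / 16875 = -160.23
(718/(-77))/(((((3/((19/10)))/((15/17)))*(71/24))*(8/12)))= -245556/92939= -2.64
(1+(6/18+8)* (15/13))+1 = 151/13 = 11.62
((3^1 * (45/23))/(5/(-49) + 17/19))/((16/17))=237405/30176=7.87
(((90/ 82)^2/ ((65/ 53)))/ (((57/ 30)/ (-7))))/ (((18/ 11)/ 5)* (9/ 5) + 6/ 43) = -2961275625/ 596237252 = -4.97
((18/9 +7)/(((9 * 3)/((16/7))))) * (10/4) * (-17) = -680/21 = -32.38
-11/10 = -1.10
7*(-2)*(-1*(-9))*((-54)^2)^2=-1071385056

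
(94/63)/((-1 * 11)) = -94/693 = -0.14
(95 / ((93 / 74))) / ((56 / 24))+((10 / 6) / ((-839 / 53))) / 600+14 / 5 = 2306849203 / 65542680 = 35.20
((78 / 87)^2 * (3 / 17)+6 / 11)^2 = 11683448100 / 24732909289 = 0.47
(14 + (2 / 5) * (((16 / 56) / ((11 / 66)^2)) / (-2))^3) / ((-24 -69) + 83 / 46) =3187892 / 7194425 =0.44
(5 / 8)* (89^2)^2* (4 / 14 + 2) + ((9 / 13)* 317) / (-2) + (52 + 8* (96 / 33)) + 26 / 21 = 538328228261 / 6006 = 89631739.64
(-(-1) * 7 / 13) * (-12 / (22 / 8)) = -2.35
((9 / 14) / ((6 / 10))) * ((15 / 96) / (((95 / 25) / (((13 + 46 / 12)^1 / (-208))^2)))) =1275125 / 4419158016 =0.00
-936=-936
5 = 5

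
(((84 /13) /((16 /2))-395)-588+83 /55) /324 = -467459 /154440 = -3.03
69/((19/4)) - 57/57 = 13.53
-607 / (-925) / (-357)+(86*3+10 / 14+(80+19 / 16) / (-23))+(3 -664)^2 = 53126873797549 / 121522800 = 437176.18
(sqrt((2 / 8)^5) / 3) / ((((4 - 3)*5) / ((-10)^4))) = 125 / 6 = 20.83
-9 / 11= -0.82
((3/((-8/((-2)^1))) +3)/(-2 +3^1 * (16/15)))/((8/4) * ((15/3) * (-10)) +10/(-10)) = -25/808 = -0.03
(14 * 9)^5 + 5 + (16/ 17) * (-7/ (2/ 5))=539885479197/ 17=31757969364.53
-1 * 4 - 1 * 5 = -9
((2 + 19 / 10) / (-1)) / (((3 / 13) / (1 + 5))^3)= -342732 / 5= -68546.40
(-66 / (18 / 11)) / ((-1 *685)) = 121 / 2055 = 0.06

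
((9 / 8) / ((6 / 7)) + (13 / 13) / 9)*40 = 1025 / 18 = 56.94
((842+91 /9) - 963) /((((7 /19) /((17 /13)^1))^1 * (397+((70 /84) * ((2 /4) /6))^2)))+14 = 2436309098 /187284643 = 13.01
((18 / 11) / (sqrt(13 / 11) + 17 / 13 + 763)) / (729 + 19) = 581256 / 203075054633-1521 *sqrt(143) / 4467651201926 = 0.00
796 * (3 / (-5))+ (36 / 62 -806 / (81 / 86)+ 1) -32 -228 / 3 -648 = -26211983 / 12555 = -2087.77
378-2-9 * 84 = -380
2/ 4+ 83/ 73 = 239/ 146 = 1.64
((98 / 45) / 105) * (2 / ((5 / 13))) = 364 / 3375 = 0.11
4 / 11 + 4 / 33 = 16 / 33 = 0.48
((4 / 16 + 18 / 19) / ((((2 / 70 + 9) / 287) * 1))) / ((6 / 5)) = 4570475 / 144096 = 31.72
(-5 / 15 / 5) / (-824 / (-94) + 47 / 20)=-188 / 31347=-0.01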